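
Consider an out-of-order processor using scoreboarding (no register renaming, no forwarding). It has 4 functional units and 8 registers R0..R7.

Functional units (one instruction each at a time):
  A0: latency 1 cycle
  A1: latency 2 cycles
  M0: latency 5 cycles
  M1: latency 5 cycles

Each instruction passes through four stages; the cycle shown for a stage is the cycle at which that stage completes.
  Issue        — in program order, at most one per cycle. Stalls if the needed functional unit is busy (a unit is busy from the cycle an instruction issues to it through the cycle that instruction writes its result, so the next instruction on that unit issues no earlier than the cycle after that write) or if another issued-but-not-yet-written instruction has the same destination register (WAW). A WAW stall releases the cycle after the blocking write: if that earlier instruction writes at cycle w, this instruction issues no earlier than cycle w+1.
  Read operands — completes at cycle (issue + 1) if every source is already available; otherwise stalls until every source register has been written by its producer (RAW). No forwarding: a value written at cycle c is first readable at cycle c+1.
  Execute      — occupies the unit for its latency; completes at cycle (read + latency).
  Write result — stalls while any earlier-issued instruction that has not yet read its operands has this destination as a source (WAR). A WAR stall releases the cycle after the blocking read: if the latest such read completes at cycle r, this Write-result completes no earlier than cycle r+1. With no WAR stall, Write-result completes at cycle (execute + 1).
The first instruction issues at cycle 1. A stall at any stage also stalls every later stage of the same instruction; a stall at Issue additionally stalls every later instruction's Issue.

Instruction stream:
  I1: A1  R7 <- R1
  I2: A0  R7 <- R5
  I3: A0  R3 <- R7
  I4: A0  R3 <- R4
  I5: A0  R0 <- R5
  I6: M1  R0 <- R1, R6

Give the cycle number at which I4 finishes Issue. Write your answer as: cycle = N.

cycle = 14

  I1 | 1 | 2 | 4 | 5
  I2 | 6 | 7 | 8 | 9   WAW R7: wait I1 write@5
  I3 | 10 | 11 | 12 | 13   struct: A0 busy until I2 writes@9
  I4 | 14 | 15 | 16 | 17   struct: A0 busy until I3 writes@13
  I5 | 18 | 19 | 20 | 21   struct: A0 busy until I4 writes@17
  I6 | 22 | 23 | 28 | 29   WAW R0: wait I5 write@21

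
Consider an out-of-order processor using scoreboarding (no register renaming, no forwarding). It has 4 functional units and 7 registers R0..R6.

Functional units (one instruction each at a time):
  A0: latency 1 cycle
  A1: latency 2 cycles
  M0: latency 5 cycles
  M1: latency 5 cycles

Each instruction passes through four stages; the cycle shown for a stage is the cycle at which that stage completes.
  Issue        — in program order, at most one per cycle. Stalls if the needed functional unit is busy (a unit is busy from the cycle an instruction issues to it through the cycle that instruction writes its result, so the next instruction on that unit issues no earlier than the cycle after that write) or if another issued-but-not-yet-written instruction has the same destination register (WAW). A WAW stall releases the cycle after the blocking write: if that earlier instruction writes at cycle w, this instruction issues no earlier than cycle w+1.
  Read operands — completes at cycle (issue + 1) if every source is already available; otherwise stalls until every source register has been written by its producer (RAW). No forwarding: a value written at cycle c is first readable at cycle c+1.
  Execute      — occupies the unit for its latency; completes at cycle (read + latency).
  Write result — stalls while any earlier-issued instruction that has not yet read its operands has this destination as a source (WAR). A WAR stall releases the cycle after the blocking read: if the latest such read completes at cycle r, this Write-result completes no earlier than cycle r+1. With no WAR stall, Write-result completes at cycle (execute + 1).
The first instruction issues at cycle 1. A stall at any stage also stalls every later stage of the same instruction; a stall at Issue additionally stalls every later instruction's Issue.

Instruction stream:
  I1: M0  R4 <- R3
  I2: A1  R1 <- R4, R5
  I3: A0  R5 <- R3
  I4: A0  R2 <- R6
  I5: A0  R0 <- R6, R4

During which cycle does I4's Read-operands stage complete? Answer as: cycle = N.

[I1] 1/2/7/8
[I2] 2/9/11/12  (RAW R4: wait I1 write@8)
[I3] 3/4/5/10  (WAR R5: wait I2 read@9)
[I4] 11/12/13/14  (struct: A0 busy until I3 writes@10)
[I5] 15/16/17/18  (struct: A0 busy until I4 writes@14)

cycle = 12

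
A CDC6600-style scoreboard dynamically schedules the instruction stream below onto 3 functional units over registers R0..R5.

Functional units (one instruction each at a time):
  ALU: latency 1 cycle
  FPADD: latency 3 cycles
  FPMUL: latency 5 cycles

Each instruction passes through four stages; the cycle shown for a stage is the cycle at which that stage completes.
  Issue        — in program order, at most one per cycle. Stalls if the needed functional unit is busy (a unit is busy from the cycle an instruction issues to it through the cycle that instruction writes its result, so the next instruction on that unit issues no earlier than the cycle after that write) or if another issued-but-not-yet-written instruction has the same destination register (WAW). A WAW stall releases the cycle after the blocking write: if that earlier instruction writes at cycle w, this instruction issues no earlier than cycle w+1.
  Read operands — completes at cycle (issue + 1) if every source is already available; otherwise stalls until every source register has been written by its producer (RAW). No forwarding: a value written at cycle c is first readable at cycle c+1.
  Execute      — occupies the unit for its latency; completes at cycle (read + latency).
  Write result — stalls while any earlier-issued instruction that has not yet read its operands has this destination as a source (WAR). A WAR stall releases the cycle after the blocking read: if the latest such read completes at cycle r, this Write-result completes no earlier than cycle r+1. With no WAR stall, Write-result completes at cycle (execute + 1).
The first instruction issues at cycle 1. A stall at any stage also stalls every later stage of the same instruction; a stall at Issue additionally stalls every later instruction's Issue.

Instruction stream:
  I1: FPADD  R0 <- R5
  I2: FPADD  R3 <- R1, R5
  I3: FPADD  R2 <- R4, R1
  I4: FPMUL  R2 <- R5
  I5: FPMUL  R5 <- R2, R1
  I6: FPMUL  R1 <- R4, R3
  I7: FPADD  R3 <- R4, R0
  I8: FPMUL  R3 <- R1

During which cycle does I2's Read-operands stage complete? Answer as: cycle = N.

cycle = 8

I1: IS=1 RO=2 EX=5 WR=6
I2: IS=7 RO=8 EX=11 WR=12  [struct: FPADD busy until I1 writes@6]
I3: IS=13 RO=14 EX=17 WR=18  [struct: FPADD busy until I2 writes@12]
I4: IS=19 RO=20 EX=25 WR=26  [WAW R2: wait I3 write@18]
I5: IS=27 RO=28 EX=33 WR=34  [struct: FPMUL busy until I4 writes@26]
I6: IS=35 RO=36 EX=41 WR=42  [struct: FPMUL busy until I5 writes@34]
I7: IS=36 RO=37 EX=40 WR=41
I8: IS=43 RO=44 EX=49 WR=50  [struct: FPMUL busy until I6 writes@42]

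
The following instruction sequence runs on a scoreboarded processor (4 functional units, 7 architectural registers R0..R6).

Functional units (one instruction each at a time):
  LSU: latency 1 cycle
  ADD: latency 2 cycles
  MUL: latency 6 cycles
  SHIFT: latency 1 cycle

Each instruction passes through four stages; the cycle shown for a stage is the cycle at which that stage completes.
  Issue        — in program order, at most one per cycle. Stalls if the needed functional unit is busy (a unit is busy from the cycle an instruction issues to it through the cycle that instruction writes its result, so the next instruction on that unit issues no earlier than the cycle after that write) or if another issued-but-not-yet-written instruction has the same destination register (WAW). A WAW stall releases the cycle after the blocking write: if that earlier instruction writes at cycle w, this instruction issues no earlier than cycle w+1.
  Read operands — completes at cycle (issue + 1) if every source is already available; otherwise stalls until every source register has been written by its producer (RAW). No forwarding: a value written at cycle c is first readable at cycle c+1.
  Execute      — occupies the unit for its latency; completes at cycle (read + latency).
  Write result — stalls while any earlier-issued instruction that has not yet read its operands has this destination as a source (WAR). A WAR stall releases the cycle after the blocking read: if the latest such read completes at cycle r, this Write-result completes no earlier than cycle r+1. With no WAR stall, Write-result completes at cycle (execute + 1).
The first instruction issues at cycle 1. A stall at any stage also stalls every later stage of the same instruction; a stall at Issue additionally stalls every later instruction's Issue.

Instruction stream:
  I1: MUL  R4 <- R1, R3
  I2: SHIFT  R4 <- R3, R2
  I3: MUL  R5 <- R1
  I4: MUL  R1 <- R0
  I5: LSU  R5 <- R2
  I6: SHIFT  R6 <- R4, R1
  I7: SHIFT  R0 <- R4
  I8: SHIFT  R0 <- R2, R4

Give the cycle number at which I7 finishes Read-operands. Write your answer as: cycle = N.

cycle = 33

I1 -> (1, 2, 8, 9)
I2 -> (10, 11, 12, 13)  // WAW R4: wait I1 write@9
I3 -> (11, 12, 18, 19)
I4 -> (20, 21, 27, 28)  // struct: MUL busy until I3 writes@19
I5 -> (21, 22, 23, 24)
I6 -> (22, 29, 30, 31)  // RAW R1: wait I4 write@28
I7 -> (32, 33, 34, 35)  // struct: SHIFT busy until I6 writes@31
I8 -> (36, 37, 38, 39)  // struct: SHIFT busy until I7 writes@35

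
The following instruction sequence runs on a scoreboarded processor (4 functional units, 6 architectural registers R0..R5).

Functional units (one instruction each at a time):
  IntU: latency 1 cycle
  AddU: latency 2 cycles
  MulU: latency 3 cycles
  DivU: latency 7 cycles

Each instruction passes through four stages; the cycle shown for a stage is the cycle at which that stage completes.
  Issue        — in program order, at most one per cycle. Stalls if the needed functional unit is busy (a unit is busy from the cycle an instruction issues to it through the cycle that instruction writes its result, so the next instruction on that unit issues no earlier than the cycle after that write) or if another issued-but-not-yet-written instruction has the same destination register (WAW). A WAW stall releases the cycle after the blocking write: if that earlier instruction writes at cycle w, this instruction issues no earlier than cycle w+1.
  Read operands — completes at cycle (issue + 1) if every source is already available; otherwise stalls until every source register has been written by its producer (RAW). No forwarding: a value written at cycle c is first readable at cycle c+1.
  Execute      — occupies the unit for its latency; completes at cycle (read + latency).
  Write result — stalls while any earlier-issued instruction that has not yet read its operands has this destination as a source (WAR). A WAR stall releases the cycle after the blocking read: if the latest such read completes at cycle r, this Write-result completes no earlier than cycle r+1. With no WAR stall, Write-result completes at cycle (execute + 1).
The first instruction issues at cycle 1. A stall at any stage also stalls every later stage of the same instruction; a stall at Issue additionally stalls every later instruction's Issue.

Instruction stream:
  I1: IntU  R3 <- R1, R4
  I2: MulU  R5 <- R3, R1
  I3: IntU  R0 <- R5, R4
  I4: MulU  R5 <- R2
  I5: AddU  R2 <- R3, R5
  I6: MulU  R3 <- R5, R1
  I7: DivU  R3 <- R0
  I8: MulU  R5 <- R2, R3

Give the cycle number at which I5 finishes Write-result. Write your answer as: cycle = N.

cycle = 19

[1] I1 issues→IntU
[2] I1 reads | I2 issues→MulU
[3] I1 exec-done
[4] I1 writes R3
[5] I2 reads | I3 issues→IntU
[8] I2 exec-done
[9] I2 writes R5
[10] I3 reads | I4 issues→MulU
[11] I3 exec-done | I4 reads | I5 issues→AddU
[12] I3 writes R0
[14] I4 exec-done
[15] I4 writes R5
[16] I5 reads | I6 issues→MulU
[17] I6 reads
[18] I5 exec-done
[19] I5 writes R2
[20] I6 exec-done
[21] I6 writes R3
[22] I7 issues→DivU
[23] I7 reads | I8 issues→MulU
[30] I7 exec-done
[31] I7 writes R3
[32] I8 reads
[35] I8 exec-done
[36] I8 writes R5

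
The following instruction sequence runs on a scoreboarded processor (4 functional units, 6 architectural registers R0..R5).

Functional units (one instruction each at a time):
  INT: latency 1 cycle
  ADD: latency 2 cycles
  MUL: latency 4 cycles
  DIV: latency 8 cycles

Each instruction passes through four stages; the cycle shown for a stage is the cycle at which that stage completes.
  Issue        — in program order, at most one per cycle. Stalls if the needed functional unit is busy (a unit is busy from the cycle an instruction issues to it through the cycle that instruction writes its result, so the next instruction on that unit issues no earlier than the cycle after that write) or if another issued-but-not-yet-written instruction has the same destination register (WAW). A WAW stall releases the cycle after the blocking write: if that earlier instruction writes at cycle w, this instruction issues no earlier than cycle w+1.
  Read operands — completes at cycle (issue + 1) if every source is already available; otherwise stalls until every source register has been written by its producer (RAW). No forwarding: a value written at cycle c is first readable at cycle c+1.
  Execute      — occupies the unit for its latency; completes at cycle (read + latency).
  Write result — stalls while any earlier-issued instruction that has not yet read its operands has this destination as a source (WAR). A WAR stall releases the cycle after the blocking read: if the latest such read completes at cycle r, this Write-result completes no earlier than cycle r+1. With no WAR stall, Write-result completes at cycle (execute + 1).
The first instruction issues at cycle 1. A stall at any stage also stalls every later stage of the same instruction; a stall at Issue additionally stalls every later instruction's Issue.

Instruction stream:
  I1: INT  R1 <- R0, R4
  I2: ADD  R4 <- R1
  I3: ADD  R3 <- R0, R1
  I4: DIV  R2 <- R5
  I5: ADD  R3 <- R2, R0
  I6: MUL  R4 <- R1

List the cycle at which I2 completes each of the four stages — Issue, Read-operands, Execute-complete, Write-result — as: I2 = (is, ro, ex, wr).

I1 -> (1, 2, 3, 4)
I2 -> (2, 5, 7, 8)  // RAW R1: wait I1 write@4
I3 -> (9, 10, 12, 13)  // struct: ADD busy until I2 writes@8
I4 -> (10, 11, 19, 20)
I5 -> (14, 21, 23, 24)  // struct: ADD busy until I3 writes@13, RAW R2: wait I4 write@20
I6 -> (15, 16, 20, 21)

I2 = (2, 5, 7, 8)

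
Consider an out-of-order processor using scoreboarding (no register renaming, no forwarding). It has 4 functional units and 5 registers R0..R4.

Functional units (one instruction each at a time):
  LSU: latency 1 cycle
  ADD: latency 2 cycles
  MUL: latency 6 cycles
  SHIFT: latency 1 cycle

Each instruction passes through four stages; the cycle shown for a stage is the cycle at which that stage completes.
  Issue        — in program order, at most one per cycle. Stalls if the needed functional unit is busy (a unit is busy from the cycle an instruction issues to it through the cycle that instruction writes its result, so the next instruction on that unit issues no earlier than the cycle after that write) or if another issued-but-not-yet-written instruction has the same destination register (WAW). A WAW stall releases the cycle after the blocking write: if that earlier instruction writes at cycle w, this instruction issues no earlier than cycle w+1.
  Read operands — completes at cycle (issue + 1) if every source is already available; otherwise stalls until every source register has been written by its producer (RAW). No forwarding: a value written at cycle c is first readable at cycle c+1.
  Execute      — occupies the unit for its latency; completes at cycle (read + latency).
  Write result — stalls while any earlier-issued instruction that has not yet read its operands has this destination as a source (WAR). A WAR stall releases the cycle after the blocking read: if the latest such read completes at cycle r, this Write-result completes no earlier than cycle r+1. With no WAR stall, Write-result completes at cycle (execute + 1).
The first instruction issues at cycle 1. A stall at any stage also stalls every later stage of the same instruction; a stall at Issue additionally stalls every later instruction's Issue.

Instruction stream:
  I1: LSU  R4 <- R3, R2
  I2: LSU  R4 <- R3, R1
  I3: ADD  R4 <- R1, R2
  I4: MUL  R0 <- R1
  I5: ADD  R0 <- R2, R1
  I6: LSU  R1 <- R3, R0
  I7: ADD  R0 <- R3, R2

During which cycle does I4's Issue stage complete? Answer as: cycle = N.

cycle = 10

I1  is:1  ro:2  ex:3  wr:4
I2  is:5  ro:6  ex:7  wr:8  — struct: LSU busy until I1 writes@4
I3  is:9  ro:10  ex:12  wr:13  — WAW R4: wait I2 write@8
I4  is:10  ro:11  ex:17  wr:18
I5  is:19  ro:20  ex:22  wr:23  — WAW R0: wait I4 write@18
I6  is:20  ro:24  ex:25  wr:26  — RAW R0: wait I5 write@23
I7  is:24  ro:25  ex:27  wr:28  — struct: ADD busy until I5 writes@23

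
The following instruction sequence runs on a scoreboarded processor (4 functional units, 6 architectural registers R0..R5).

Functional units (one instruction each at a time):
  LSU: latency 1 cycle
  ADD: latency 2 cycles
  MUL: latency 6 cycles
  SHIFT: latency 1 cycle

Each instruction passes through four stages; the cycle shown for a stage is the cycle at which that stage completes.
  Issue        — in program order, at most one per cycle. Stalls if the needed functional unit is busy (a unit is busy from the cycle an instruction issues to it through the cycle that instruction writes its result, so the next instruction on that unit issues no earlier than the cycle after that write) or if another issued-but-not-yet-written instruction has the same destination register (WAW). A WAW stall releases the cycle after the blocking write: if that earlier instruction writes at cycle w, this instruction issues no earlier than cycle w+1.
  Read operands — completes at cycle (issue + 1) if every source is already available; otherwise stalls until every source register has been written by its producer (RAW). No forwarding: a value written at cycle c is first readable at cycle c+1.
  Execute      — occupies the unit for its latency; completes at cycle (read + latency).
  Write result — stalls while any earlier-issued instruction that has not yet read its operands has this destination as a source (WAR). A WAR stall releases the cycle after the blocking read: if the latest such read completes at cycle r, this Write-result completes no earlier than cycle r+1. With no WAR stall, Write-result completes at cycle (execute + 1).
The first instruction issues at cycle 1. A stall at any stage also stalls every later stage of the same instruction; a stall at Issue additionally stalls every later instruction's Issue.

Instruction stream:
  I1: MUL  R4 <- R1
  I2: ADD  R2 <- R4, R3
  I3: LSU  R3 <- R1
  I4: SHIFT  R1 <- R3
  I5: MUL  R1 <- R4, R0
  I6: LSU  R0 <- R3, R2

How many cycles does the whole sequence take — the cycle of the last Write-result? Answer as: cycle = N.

cycle = 23

I1  is:1  ro:2  ex:8  wr:9
I2  is:2  ro:10  ex:12  wr:13  — RAW R4: wait I1 write@9
I3  is:3  ro:4  ex:5  wr:11  — WAR R3: wait I2 read@10
I4  is:4  ro:12  ex:13  wr:14  — RAW R3: wait I3 write@11
I5  is:15  ro:16  ex:22  wr:23  — WAW R1: wait I4 write@14
I6  is:16  ro:17  ex:18  wr:19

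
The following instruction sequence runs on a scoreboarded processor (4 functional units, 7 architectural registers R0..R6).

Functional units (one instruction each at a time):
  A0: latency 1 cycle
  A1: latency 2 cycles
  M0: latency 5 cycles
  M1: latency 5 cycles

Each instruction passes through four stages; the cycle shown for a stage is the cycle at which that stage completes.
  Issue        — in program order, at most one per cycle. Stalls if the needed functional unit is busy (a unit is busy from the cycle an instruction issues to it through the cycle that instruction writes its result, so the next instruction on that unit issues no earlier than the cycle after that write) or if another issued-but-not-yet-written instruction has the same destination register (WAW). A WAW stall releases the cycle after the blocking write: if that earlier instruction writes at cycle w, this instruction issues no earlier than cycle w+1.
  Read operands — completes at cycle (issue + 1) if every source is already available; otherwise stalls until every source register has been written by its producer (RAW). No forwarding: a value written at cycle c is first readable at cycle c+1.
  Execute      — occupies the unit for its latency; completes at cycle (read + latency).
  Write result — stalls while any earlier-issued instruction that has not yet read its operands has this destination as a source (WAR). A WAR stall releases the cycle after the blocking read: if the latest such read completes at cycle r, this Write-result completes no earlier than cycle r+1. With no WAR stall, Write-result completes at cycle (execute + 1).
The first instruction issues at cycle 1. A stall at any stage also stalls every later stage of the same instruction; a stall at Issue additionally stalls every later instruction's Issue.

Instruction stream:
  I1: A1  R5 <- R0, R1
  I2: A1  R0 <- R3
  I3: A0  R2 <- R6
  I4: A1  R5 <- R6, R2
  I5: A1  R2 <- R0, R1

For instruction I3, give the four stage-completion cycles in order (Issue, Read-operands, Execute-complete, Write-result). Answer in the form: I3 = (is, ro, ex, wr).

I1: IS=1 RO=2 EX=4 WR=5
I2: IS=6 RO=7 EX=9 WR=10  [struct: A1 busy until I1 writes@5]
I3: IS=7 RO=8 EX=9 WR=10
I4: IS=11 RO=12 EX=14 WR=15  [struct: A1 busy until I2 writes@10]
I5: IS=16 RO=17 EX=19 WR=20  [struct: A1 busy until I4 writes@15]

I3 = (7, 8, 9, 10)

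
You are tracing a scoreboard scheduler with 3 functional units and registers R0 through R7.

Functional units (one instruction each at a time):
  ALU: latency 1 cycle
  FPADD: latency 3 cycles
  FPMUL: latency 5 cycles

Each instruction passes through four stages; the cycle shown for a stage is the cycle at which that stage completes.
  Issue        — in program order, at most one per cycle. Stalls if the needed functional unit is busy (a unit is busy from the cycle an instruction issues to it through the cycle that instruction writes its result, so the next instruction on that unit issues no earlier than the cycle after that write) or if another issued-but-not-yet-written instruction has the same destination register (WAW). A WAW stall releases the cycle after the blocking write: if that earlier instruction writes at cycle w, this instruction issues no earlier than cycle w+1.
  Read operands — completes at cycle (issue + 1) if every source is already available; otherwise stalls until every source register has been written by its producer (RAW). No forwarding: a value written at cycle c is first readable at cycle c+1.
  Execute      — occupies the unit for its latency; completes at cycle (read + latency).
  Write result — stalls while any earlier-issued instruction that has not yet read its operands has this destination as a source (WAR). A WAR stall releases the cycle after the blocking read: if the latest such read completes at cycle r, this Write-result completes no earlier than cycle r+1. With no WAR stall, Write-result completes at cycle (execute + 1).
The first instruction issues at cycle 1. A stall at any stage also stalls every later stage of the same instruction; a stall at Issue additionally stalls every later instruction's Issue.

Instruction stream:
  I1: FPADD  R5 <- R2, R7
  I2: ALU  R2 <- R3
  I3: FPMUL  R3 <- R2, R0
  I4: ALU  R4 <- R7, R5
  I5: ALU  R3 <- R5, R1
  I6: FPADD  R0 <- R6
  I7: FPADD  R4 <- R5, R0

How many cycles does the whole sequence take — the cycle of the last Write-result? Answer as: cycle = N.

1) issue 1, read 2, done 5, write 6
2) issue 2, read 3, done 4, write 5
3) issue 3, read 6, done 11, write 12  <RAW R2: wait I2 write@5>
4) issue 6, read 7, done 8, write 9  <struct: ALU busy until I2 writes@5>
5) issue 13, read 14, done 15, write 16  <WAW R3: wait I3 write@12>
6) issue 14, read 15, done 18, write 19
7) issue 20, read 21, done 24, write 25  <struct: FPADD busy until I6 writes@19>

cycle = 25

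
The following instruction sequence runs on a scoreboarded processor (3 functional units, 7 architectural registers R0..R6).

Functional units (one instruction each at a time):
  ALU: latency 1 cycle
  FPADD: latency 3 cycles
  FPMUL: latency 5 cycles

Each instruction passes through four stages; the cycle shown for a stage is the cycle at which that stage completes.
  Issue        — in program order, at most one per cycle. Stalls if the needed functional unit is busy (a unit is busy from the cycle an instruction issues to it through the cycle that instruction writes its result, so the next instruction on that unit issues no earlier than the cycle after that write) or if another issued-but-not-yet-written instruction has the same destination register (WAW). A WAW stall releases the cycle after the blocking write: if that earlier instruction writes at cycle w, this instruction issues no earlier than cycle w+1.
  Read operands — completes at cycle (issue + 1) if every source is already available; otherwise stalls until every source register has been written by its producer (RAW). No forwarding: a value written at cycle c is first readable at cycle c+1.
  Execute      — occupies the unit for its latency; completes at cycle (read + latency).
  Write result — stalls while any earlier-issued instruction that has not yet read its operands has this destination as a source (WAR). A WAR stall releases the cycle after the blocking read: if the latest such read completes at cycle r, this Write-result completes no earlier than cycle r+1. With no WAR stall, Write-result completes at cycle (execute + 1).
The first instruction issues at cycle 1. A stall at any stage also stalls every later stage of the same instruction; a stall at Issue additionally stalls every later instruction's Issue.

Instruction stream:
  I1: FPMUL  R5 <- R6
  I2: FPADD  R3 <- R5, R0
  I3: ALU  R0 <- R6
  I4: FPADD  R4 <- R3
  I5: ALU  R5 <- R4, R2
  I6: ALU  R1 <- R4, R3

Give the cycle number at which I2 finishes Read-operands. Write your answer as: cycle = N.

cycle = 9

[1] I1→FPMUL
[2] I1 RO; I2→FPADD
[3] I3→ALU
[4] I3 RO
[5] I3 EX
[7] I1 EX
[8] I1 WR R5
[9] I2 RO
[10] I3 WR R0
[12] I2 EX
[13] I2 WR R3
[14] I4→FPADD
[15] I4 RO; I5→ALU
[18] I4 EX
[19] I4 WR R4
[20] I5 RO
[21] I5 EX
[22] I5 WR R5
[23] I6→ALU
[24] I6 RO
[25] I6 EX
[26] I6 WR R1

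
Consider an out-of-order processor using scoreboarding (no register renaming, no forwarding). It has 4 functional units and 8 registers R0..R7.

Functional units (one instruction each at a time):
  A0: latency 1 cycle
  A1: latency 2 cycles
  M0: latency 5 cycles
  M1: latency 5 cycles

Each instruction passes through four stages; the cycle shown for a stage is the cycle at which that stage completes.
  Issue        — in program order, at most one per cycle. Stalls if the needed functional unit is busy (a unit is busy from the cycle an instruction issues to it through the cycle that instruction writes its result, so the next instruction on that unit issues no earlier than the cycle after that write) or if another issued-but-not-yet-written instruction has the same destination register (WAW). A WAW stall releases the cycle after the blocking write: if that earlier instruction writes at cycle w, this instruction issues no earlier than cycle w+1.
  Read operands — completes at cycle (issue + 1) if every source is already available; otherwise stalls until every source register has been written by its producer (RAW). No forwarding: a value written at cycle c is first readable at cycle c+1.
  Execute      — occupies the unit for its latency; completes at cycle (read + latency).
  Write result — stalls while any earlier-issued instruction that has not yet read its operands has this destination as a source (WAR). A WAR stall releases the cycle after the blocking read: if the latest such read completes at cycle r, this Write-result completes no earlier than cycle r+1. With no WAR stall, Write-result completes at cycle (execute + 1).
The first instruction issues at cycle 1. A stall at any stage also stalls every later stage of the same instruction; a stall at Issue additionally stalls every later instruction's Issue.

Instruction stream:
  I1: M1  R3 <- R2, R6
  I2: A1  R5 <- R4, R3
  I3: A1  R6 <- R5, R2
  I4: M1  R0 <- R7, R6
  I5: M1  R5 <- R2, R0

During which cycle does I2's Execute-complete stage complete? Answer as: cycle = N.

  I1 | 1 | 2 | 7 | 8
  I2 | 2 | 9 | 11 | 12   RAW R3: wait I1 write@8
  I3 | 13 | 14 | 16 | 17   struct: A1 busy until I2 writes@12
  I4 | 14 | 18 | 23 | 24   RAW R6: wait I3 write@17
  I5 | 25 | 26 | 31 | 32   struct: M1 busy until I4 writes@24

cycle = 11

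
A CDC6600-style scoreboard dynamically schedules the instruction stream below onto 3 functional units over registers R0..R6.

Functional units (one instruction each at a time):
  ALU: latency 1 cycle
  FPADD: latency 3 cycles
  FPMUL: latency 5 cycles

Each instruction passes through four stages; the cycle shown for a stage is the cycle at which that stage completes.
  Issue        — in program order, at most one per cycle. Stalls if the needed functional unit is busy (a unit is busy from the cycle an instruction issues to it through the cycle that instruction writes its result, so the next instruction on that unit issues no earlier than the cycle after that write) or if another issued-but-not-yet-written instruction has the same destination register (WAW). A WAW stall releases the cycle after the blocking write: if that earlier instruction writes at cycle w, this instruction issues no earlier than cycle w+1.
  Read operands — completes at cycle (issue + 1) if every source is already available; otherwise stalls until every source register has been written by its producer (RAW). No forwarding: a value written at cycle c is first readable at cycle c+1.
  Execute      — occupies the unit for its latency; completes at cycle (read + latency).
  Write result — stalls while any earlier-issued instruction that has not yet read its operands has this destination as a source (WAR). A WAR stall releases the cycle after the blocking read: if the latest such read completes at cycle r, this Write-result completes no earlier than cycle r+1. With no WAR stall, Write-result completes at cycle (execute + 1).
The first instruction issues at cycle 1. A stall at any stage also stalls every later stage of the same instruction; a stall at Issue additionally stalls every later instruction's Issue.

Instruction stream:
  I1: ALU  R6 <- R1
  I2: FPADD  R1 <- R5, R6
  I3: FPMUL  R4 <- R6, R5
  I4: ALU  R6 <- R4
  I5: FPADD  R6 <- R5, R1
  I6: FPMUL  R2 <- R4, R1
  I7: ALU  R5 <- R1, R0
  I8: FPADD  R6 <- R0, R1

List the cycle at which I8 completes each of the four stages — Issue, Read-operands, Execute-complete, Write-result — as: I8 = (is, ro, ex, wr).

  I1 | 1 | 2 | 3 | 4
  I2 | 2 | 5 | 8 | 9   RAW R6: wait I1 write@4
  I3 | 3 | 5 | 10 | 11   RAW R6: wait I1 write@4
  I4 | 5 | 12 | 13 | 14   struct: ALU busy until I1 writes@4 · RAW R4: wait I3 write@11
  I5 | 15 | 16 | 19 | 20   WAW R6: wait I4 write@14
  I6 | 16 | 17 | 22 | 23
  I7 | 17 | 18 | 19 | 20
  I8 | 21 | 22 | 25 | 26   struct: FPADD busy until I5 writes@20

I8 = (21, 22, 25, 26)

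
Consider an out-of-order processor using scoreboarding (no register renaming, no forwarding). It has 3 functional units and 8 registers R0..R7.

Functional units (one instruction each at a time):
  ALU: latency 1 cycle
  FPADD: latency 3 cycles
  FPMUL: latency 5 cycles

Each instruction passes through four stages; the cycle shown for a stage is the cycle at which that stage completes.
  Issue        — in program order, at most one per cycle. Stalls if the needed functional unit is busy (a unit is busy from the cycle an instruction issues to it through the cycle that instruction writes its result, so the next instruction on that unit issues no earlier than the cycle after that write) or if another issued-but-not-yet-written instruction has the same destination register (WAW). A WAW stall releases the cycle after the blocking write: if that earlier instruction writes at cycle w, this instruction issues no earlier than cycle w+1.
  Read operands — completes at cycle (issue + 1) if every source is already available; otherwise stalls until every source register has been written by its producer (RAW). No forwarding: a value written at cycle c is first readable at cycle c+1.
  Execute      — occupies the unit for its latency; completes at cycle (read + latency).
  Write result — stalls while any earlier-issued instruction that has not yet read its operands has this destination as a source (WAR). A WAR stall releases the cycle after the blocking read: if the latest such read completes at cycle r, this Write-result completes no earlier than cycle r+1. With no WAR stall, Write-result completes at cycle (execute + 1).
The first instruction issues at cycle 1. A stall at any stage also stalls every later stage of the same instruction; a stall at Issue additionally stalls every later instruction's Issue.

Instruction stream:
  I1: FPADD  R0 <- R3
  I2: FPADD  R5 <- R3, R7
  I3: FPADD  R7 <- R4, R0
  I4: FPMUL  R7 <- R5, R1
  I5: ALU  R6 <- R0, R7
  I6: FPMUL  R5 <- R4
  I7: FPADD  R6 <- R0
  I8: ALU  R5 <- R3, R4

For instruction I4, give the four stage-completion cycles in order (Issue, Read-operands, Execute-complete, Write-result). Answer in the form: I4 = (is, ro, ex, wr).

I4 = (19, 20, 25, 26)

cycle 1: I1→FPADD
cycle 2: I1 RO
cycle 5: I1 EX
cycle 6: I1 WR R0
cycle 7: I2→FPADD
cycle 8: I2 RO
cycle 11: I2 EX
cycle 12: I2 WR R5
cycle 13: I3→FPADD
cycle 14: I3 RO
cycle 17: I3 EX
cycle 18: I3 WR R7
cycle 19: I4→FPMUL
cycle 20: I4 RO, I5→ALU
cycle 25: I4 EX
cycle 26: I4 WR R7
cycle 27: I5 RO, I6→FPMUL
cycle 28: I5 EX, I6 RO
cycle 29: I5 WR R6
cycle 30: I7→FPADD
cycle 31: I7 RO
cycle 33: I6 EX
cycle 34: I6 WR R5, I7 EX
cycle 35: I7 WR R6, I8→ALU
cycle 36: I8 RO
cycle 37: I8 EX
cycle 38: I8 WR R5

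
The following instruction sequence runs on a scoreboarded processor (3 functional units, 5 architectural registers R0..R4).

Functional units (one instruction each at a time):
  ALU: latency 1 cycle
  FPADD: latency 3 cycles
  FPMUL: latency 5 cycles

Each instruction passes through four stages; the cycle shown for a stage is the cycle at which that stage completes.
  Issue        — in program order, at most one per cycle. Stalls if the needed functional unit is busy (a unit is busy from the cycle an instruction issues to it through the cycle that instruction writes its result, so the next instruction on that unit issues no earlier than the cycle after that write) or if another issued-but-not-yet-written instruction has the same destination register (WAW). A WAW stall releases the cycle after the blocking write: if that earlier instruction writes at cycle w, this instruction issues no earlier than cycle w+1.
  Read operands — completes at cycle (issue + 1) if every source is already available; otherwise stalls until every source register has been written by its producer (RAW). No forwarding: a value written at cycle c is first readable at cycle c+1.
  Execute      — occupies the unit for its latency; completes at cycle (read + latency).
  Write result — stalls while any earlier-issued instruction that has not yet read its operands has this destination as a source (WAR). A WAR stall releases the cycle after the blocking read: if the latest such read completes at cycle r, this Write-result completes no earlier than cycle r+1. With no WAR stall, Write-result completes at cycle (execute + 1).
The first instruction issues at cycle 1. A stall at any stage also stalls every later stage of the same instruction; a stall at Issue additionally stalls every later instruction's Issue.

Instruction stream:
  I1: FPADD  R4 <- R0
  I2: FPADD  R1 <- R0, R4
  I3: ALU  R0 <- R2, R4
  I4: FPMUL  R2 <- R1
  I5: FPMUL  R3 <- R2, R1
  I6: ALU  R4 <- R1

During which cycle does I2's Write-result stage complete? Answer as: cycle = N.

1) issue 1, read 2, done 5, write 6
2) issue 7, read 8, done 11, write 12  <struct: FPADD busy until I1 writes@6>
3) issue 8, read 9, done 10, write 11
4) issue 9, read 13, done 18, write 19  <RAW R1: wait I2 write@12>
5) issue 20, read 21, done 26, write 27  <struct: FPMUL busy until I4 writes@19>
6) issue 21, read 22, done 23, write 24

cycle = 12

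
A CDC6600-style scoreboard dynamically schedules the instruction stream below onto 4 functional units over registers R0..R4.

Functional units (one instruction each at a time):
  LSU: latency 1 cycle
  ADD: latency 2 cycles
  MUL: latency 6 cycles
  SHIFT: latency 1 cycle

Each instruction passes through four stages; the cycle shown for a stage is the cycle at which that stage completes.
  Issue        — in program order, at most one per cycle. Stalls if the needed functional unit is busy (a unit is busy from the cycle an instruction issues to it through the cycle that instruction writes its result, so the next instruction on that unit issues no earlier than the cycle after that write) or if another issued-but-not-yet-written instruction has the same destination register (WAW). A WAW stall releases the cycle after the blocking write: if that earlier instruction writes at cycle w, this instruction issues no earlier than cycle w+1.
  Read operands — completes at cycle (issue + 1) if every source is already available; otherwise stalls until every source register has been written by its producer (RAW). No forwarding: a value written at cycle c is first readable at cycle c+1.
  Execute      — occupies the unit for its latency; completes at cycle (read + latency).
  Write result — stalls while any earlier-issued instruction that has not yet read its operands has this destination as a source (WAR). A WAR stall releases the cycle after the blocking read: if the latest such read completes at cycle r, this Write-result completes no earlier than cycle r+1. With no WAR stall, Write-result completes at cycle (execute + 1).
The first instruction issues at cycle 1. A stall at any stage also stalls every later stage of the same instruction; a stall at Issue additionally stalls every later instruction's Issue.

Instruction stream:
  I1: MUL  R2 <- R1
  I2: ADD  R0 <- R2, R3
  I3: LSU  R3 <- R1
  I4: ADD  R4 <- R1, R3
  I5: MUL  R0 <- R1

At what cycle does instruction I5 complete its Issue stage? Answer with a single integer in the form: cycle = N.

cycle = 15

[1] issue I1 (MUL)
[2] I1 read-ops; issue I2 (ADD)
[3] issue I3 (LSU)
[4] I3 read-ops
[5] I3 finished on LSU
[8] I1 finished on MUL
[9] I1→R2
[10] I2 read-ops
[11] I3→R3
[12] I2 finished on ADD
[13] I2→R0
[14] issue I4 (ADD)
[15] I4 read-ops; issue I5 (MUL)
[16] I5 read-ops
[17] I4 finished on ADD
[18] I4→R4
[22] I5 finished on MUL
[23] I5→R0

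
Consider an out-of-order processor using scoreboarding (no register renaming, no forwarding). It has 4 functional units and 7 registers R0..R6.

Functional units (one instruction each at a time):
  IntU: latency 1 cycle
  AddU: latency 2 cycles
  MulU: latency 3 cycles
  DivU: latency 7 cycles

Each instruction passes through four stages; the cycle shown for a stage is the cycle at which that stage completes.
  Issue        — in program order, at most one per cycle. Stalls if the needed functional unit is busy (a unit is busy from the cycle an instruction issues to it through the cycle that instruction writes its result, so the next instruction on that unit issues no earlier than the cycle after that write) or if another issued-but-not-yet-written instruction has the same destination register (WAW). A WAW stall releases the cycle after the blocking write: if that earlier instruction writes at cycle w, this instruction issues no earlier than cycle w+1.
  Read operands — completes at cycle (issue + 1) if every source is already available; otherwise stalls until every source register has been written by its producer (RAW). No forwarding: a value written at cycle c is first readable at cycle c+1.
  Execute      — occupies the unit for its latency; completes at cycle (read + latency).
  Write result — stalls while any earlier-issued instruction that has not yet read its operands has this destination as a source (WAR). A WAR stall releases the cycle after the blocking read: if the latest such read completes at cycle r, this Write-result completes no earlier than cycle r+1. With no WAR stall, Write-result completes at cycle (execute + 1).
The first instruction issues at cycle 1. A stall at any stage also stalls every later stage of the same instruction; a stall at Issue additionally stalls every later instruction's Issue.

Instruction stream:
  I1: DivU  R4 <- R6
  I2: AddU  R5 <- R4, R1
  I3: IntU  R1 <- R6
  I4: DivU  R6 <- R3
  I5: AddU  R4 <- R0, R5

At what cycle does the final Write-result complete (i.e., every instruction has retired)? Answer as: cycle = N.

cycle = 20

1) issue 1, read 2, done 9, write 10
2) issue 2, read 11, done 13, write 14  <RAW R4: wait I1 write@10>
3) issue 3, read 4, done 5, write 12  <WAR R1: wait I2 read@11>
4) issue 11, read 12, done 19, write 20  <struct: DivU busy until I1 writes@10>
5) issue 15, read 16, done 18, write 19  <struct: AddU busy until I2 writes@14>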